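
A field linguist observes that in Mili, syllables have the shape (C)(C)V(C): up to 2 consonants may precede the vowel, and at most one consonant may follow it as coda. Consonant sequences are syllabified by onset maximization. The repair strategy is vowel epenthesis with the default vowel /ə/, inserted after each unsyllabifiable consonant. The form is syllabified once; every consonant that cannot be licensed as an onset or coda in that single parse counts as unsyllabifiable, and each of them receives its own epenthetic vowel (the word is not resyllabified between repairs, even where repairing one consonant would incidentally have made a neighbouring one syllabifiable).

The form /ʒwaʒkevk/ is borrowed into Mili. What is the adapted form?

ʒwaʒkevkə

Syllabifying with onset maximization leaves /k/ stranded (at most one coda consonant is licensed; onsets may contain at most 2 consonants).
Each unlicensed consonant becomes the onset of a new syllable: /k/ → /kə/.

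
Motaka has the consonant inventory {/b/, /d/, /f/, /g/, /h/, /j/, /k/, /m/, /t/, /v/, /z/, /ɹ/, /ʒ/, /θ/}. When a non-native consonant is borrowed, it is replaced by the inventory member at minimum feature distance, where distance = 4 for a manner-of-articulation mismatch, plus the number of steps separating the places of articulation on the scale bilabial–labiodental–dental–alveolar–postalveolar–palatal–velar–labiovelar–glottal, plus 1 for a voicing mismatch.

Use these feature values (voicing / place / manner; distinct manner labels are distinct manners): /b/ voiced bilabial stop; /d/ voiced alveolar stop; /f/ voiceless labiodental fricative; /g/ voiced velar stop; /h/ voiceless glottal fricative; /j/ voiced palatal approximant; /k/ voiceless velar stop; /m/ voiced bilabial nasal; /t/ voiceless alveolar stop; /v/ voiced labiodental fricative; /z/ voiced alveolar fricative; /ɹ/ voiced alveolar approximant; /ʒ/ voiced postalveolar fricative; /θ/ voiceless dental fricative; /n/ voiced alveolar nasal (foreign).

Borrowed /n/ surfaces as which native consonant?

/m/ is closest: same manner (nasal), place distance 3 (alveolar→bilabial), same voicing; total 3. Next closest is /d/ at distance 4.

m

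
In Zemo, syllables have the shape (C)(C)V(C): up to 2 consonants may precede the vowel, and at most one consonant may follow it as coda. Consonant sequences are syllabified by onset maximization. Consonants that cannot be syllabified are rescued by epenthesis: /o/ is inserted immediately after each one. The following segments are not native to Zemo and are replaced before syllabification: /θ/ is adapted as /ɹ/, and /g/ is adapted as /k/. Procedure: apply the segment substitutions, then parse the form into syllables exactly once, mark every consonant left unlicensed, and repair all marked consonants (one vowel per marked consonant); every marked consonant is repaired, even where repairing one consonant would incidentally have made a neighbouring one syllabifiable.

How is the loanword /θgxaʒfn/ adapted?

ɹokxaʒfono

Substitution: /θ/ → /ɹ/, /g/ → /k/, giving /ɹkxaʒfn/.
The consonants /ɹ/, /f/, /n/ cannot be parsed into a legal (C)(C)V(C) syllable (at most one coda consonant is licensed; onsets may contain at most 2 consonants).
Each unlicensed consonant becomes the onset of a new syllable: /ɹ/ → /ɹo/, /f/ → /fo/, /n/ → /no/.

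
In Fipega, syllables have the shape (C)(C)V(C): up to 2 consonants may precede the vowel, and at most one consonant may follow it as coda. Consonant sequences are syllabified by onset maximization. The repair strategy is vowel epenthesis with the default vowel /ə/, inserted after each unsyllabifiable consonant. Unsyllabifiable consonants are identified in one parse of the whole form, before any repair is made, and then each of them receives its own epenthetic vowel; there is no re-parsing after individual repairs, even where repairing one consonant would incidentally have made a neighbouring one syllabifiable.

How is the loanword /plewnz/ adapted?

Under (C)(C)V(C), the unsyllabifiable consonants are /n/, /z/ (at most one coda consonant is licensed; onsets may contain at most 2 consonants).
Inserting the epenthetic vowel yields /n/ → /nə/, /z/ → /zə/.

plewnəzə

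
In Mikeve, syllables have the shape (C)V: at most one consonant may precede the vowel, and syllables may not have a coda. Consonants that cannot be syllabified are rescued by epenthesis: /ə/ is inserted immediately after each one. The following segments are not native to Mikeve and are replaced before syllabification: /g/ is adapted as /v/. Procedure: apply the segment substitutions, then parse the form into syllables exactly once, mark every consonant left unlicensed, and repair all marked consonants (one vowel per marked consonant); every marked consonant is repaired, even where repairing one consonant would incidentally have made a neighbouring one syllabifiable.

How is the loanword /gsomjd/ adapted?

Substitution: /g/ → /v/, giving /vsomjd/.
The consonants /v/, /m/, /j/, /d/ cannot be parsed into a legal (C)V syllable (no codas are permitted; onsets are limited to one consonant).
Inserting the epenthetic vowel yields /v/ → /və/, /m/ → /mə/, /j/ → /jə/, /d/ → /də/.

vəsoməjədə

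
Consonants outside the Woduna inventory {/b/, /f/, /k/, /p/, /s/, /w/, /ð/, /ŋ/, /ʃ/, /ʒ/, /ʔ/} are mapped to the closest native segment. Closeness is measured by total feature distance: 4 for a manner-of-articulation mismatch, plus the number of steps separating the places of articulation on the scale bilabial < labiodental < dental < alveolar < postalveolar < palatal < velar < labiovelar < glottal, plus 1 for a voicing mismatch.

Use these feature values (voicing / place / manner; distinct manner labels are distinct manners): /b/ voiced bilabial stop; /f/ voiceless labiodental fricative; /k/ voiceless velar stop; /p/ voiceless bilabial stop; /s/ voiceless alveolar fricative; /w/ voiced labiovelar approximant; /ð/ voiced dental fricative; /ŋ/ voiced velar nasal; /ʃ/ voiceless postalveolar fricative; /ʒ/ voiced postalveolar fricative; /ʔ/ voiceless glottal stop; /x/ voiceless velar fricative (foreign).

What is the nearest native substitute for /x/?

ʃ

/ʃ/ is closest: same manner (fricative), place distance 2 (velar→postalveolar), same voicing; total 2. Next closest is /s/ at distance 3.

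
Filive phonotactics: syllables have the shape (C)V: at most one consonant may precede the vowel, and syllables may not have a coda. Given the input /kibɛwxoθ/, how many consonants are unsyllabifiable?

Under (C)V, the unsyllabifiable consonants are /w/, /θ/ (no codas are permitted; onsets are limited to one consonant).

2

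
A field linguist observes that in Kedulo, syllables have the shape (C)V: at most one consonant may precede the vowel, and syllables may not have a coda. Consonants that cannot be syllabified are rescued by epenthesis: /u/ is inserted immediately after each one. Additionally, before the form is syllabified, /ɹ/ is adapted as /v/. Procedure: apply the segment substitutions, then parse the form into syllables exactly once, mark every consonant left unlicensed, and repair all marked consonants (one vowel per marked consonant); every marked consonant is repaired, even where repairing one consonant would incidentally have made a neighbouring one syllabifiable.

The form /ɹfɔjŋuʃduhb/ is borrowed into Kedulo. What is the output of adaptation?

Substitution: /ɹ/ → /v/, giving /vfɔjŋuʃduhb/.
Syllabifying with onset maximization leaves /v/, /j/, /ʃ/, /h/, /b/ stranded (no codas are permitted; onsets are limited to one consonant).
Epenthesis after each stranded consonant: /v/ → /vu/, /j/ → /ju/, /ʃ/ → /ʃu/, /h/ → /hu/, /b/ → /bu/.

vufɔjuŋuʃuduhubu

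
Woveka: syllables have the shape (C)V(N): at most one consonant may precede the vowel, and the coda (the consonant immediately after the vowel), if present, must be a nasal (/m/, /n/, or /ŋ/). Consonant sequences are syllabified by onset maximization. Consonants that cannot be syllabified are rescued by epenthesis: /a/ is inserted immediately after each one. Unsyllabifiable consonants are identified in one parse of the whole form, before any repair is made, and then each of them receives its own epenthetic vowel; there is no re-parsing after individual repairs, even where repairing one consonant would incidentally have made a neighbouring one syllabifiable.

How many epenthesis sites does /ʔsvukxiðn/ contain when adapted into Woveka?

The unsyllabifiable consonants are /ʔ/, /s/, /k/, /ð/, /n/; each receives one epenthetic vowel.

5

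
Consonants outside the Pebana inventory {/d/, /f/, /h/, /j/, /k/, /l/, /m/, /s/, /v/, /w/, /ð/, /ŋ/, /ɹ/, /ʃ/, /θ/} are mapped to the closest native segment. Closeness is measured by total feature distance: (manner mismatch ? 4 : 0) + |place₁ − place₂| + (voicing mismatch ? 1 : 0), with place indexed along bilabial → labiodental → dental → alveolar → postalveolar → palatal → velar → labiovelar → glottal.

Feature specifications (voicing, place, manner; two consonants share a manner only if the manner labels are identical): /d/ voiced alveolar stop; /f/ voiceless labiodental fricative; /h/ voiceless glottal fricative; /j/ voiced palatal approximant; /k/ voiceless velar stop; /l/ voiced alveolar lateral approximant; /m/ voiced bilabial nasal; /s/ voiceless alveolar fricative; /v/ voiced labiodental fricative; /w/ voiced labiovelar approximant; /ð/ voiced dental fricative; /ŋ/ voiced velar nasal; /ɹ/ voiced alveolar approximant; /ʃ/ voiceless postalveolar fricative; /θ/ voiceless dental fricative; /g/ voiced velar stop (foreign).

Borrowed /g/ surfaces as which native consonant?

/k/ is closest: same manner (stop), place distance 0 (velar→velar), voicing differs (+1); total 1. Next closest is /d/ at distance 3.

k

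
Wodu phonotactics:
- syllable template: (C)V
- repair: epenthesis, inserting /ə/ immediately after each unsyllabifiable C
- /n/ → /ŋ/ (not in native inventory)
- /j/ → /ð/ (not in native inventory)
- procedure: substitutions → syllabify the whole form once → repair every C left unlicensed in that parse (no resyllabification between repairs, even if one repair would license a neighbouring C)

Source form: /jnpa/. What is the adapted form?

Substitution: /j/ → /ð/, /n/ → /ŋ/, giving /ðŋpa/.
The consonants /ð/, /ŋ/ cannot be parsed into a legal (C)V syllable (no codas are permitted; onsets are limited to one consonant).
Inserting the epenthetic vowel yields /ð/ → /ðə/, /ŋ/ → /ŋə/.

ðəŋəpa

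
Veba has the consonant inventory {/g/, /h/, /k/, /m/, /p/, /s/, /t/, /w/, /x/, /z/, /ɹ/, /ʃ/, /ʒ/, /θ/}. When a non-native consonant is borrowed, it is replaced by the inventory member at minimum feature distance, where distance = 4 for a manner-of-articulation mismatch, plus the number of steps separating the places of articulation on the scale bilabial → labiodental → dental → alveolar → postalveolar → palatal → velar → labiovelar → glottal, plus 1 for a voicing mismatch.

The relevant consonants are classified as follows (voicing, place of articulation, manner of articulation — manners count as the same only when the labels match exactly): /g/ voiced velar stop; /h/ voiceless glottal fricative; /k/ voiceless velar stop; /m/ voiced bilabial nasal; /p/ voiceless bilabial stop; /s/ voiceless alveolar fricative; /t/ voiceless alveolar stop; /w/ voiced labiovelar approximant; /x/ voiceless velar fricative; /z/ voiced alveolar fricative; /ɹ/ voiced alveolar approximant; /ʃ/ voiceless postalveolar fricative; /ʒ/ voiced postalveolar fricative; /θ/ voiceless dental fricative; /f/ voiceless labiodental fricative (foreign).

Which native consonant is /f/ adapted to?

/θ/ is closest: same manner (fricative), place distance 1 (labiodental→dental), same voicing; total 1. Next closest is /s/ at distance 2.

θ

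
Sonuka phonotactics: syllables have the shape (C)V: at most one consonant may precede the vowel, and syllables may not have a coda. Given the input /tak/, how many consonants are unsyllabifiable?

1

The consonants /k/ cannot be parsed into a legal (C)V syllable (no codas are permitted; onsets are limited to one consonant).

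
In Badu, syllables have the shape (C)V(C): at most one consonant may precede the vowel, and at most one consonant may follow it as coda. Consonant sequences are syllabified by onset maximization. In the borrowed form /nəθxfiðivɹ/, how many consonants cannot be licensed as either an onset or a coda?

Under (C)V(C), the unsyllabifiable consonants are /x/, /ɹ/ (at most one coda consonant is licensed; onsets are limited to one consonant).

2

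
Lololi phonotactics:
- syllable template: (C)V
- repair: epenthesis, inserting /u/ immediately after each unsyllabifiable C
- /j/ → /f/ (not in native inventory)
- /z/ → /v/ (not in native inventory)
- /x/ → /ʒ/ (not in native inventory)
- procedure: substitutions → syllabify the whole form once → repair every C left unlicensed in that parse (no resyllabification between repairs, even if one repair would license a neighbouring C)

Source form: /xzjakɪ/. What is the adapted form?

Substitution: /x/ → /ʒ/, /z/ → /v/, /j/ → /f/, giving /ʒvfakɪ/.
Under (C)V, the unsyllabifiable consonants are /ʒ/, /v/ (no codas are permitted; onsets are limited to one consonant).
Epenthesis after each stranded consonant: /ʒ/ → /ʒu/, /v/ → /vu/.

ʒuvufakɪ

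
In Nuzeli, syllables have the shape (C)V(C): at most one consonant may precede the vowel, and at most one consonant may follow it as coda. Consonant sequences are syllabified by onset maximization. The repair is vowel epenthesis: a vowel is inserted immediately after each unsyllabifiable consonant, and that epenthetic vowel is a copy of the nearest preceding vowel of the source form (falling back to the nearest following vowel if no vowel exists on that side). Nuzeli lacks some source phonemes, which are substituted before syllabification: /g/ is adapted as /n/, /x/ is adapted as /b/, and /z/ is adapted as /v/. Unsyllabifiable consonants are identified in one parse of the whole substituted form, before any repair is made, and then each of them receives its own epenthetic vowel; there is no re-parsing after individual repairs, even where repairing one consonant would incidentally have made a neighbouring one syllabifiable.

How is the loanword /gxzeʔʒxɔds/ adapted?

nebeveʔʒebɔdsɔ

Substitution: /g/ → /n/, /x/ → /b/, /z/ → /v/, giving /nbveʔʒbɔds/.
The consonants /n/, /b/, /ʒ/, /s/ cannot be parsed into a legal (C)V(C) syllable (at most one coda consonant is licensed; onsets are limited to one consonant).
Inserting the epenthetic vowel yields /n/ → /ne/, /b/ → /be/, /ʒ/ → /ʒe/, /s/ → /sɔ/.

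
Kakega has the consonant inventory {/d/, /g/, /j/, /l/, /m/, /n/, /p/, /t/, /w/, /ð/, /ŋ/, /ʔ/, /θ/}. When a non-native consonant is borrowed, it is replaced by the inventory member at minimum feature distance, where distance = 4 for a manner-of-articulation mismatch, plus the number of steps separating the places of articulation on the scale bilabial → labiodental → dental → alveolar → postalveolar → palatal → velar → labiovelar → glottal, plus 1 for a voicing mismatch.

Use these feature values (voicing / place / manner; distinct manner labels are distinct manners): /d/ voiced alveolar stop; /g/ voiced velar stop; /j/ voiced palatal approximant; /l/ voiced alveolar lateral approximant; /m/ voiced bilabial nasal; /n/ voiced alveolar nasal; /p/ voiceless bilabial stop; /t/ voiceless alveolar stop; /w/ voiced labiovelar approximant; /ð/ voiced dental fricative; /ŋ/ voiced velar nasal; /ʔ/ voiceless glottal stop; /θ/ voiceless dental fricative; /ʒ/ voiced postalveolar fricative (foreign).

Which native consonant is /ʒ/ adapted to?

ð

/ð/ is closest: same manner (fricative), place distance 2 (postalveolar→dental), same voicing; total 2. Next closest is /θ/ at distance 3.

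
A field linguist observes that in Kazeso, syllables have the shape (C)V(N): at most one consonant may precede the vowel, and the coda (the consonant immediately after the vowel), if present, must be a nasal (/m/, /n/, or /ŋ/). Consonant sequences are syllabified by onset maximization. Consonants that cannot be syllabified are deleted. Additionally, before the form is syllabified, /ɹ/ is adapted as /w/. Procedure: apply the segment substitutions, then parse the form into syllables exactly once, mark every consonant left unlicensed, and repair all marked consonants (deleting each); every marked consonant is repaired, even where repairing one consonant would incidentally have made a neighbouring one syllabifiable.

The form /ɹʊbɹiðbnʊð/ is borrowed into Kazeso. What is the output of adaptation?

wʊwinʊ

Substitution: /ɹ/ → /w/, giving /wʊbwiðbnʊð/.
Syllabifying with onset maximization leaves /b/, /ð/, /b/, /ð/ stranded (only a nasal (/m/, /n/, or /ŋ/) is licensed in coda position; onsets are limited to one consonant).
Deleting the stranded consonants removes /b/, /ð/, /b/, /ð/.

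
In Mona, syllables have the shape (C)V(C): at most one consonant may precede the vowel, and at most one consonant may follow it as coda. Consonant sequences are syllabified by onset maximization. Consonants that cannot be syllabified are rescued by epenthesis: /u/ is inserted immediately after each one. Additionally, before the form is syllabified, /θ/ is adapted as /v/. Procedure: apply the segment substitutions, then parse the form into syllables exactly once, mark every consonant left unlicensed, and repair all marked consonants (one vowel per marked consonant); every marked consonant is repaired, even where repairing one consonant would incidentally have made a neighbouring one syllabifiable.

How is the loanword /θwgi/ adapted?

vuwugi

Substitution: /θ/ → /v/, giving /vwgi/.
Under (C)V(C), the unsyllabifiable consonants are /v/, /w/ (at most one coda consonant is licensed; onsets are limited to one consonant).
Each unlicensed consonant becomes the onset of a new syllable: /v/ → /vu/, /w/ → /wu/.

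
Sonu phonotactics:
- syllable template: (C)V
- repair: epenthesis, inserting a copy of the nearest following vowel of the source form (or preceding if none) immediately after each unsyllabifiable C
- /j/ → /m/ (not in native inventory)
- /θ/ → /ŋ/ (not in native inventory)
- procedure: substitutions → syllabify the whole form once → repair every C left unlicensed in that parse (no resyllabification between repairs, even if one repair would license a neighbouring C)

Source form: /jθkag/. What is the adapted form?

Substitution: /j/ → /m/, /θ/ → /ŋ/, giving /mŋkag/.
Under (C)V, the unsyllabifiable consonants are /m/, /ŋ/, /g/ (no codas are permitted; onsets are limited to one consonant).
Inserting the epenthetic vowel yields /m/ → /ma/, /ŋ/ → /ŋa/, /g/ → /ga/.

maŋakaga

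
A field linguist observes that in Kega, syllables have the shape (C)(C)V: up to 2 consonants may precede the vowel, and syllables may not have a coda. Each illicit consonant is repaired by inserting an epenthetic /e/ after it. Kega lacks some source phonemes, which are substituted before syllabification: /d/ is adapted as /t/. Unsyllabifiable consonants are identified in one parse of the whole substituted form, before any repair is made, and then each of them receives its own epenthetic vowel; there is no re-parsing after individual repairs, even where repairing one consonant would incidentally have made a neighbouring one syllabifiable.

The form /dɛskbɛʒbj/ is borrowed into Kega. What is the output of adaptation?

tɛsekbɛʒebeje

Substitution: /d/ → /t/, giving /tɛskbɛʒbj/.
Under (C)(C)V, the unsyllabifiable consonants are /s/, /ʒ/, /b/, /j/ (no codas are permitted; onsets may contain at most 2 consonants).
Inserting the epenthetic vowel yields /s/ → /se/, /ʒ/ → /ʒe/, /b/ → /be/, /j/ → /je/.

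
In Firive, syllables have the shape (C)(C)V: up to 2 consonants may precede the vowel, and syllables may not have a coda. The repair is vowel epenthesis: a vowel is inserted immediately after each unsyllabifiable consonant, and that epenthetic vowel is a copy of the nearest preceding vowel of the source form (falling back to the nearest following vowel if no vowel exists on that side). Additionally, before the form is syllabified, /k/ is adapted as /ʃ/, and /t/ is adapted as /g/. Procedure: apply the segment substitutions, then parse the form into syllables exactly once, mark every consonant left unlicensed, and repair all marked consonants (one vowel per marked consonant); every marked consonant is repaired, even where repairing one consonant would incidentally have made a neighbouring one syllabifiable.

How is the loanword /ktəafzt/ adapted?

ʃgəafazaga

Substitution: /k/ → /ʃ/, /t/ → /g/, giving /ʃgəafzg/.
The consonants /f/, /z/, /g/ cannot be parsed into a legal (C)(C)V syllable (no codas are permitted; onsets may contain at most 2 consonants).
Inserting the epenthetic vowel yields /f/ → /fa/, /z/ → /za/, /g/ → /ga/.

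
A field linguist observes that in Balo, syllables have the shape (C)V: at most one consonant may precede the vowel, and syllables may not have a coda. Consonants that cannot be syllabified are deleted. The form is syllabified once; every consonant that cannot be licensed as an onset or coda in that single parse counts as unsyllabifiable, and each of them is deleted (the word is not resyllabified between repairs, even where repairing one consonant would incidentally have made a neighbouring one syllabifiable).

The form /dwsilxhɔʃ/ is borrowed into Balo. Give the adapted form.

sihɔ

Under (C)V, the unsyllabifiable consonants are /d/, /w/, /l/, /x/, /ʃ/ (no codas are permitted; onsets are limited to one consonant).
Deletion applies to /d/, /w/, /l/, /x/, /ʃ/.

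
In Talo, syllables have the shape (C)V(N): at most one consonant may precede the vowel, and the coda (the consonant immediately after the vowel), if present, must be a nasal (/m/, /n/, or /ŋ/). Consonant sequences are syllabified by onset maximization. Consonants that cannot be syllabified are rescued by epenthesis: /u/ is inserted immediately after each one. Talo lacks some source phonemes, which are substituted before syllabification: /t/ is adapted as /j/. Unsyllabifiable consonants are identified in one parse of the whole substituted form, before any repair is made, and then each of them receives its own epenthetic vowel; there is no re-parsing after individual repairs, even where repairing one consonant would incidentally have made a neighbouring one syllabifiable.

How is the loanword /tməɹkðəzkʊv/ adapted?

juməɹukuðəzukʊvu

Substitution: /t/ → /j/, giving /jməɹkðəzkʊv/.
Under (C)V(N), the unsyllabifiable consonants are /j/, /ɹ/, /k/, /z/, /v/ (only a nasal (/m/, /n/, or /ŋ/) is licensed in coda position; onsets are limited to one consonant).
Inserting the epenthetic vowel yields /j/ → /ju/, /ɹ/ → /ɹu/, /k/ → /ku/, /z/ → /zu/, /v/ → /vu/.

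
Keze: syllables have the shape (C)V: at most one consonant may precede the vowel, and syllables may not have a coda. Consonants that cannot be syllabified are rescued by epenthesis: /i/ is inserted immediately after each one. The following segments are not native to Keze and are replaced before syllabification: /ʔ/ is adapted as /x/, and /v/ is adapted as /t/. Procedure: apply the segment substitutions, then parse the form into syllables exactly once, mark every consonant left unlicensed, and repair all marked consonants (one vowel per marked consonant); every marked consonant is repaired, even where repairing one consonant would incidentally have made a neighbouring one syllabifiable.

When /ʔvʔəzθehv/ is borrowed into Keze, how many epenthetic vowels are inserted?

After substitution the input is /xtxəzθeht/.
The unsyllabifiable consonants are /x/, /t/, /z/, /h/, /t/; each receives one epenthetic vowel.

5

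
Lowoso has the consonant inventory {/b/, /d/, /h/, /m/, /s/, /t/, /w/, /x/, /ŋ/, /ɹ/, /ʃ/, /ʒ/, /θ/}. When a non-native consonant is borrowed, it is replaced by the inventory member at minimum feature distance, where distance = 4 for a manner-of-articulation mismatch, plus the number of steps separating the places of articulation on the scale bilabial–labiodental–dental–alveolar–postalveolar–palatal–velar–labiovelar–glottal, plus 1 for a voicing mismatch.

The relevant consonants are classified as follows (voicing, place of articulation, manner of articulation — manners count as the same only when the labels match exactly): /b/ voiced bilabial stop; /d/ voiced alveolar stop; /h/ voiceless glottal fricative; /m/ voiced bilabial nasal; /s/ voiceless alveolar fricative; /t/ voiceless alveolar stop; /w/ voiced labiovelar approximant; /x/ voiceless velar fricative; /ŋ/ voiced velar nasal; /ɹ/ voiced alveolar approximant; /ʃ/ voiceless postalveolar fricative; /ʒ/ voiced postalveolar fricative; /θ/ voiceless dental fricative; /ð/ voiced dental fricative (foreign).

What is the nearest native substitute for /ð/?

/θ/ is closest: same manner (fricative), place distance 0 (dental→dental), voicing differs (+1); total 1. Next closest is /s/ at distance 2.

θ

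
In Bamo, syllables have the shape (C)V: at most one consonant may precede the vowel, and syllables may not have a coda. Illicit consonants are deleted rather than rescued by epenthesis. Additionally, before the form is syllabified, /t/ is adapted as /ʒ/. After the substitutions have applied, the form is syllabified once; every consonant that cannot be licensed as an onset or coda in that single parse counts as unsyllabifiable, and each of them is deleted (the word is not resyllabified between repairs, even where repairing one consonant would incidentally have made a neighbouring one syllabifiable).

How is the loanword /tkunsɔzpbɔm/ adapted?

Substitution: /t/ → /ʒ/, giving /ʒkunsɔzpbɔm/.
Under (C)V, the unsyllabifiable consonants are /ʒ/, /n/, /z/, /p/, /m/ (no codas are permitted; onsets are limited to one consonant).
Deleting the stranded consonants removes /ʒ/, /n/, /z/, /p/, /m/.

kusɔbɔ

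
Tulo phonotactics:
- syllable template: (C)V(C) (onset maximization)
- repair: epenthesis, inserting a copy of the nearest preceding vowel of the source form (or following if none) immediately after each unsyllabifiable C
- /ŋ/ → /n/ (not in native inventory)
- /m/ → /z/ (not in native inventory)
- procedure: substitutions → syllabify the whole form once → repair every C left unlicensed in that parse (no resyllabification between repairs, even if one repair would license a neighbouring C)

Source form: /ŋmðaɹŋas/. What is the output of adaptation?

Substitution: /ŋ/ → /n/, /m/ → /z/, giving /nzðaɹnas/.
Syllabifying with onset maximization leaves /n/, /z/ stranded (at most one coda consonant is licensed; onsets are limited to one consonant).
Each unlicensed consonant becomes the onset of a new syllable: /n/ → /na/, /z/ → /za/.

nazaðaɹnas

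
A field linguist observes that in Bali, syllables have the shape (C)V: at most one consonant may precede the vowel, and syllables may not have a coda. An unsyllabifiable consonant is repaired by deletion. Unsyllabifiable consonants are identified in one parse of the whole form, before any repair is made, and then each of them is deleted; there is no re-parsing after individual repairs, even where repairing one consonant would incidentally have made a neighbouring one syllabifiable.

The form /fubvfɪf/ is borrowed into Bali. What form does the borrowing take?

fufɪ

Syllabifying with onset maximization leaves /b/, /v/, /f/ stranded (no codas are permitted; onsets are limited to one consonant).
Deletion applies to /b/, /v/, /f/.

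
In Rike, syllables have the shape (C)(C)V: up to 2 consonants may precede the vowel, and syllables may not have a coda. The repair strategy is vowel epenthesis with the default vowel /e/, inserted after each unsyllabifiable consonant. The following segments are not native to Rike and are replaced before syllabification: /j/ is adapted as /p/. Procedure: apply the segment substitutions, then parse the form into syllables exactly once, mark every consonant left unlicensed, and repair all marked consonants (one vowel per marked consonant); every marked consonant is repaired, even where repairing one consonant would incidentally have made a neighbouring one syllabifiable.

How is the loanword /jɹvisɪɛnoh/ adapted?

peɹvisɪɛnohe

Substitution: /j/ → /p/, giving /pɹvisɪɛnoh/.
Syllabifying with onset maximization leaves /p/, /h/ stranded (no codas are permitted; onsets may contain at most 2 consonants).
Inserting the epenthetic vowel yields /p/ → /pe/, /h/ → /he/.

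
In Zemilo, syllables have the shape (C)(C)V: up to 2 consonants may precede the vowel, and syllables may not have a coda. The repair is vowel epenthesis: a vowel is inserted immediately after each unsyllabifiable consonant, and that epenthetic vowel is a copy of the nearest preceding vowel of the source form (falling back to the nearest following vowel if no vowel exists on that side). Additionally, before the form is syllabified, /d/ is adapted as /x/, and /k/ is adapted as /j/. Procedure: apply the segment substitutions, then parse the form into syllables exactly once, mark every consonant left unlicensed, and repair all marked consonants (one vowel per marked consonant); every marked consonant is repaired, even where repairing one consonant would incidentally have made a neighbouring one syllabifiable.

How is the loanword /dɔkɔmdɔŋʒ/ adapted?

Substitution: /d/ → /x/, /k/ → /j/, giving /xɔjɔmxɔŋʒ/.
The consonants /ŋ/, /ʒ/ cannot be parsed into a legal (C)(C)V syllable (no codas are permitted; onsets may contain at most 2 consonants).
Each unlicensed consonant becomes the onset of a new syllable: /ŋ/ → /ŋɔ/, /ʒ/ → /ʒɔ/.

xɔjɔmxɔŋɔʒɔ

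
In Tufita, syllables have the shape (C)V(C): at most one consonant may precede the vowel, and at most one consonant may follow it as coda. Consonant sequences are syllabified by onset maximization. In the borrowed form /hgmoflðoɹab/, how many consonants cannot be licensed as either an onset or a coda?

3

Syllabifying with onset maximization leaves /h/, /g/, /l/ stranded (at most one coda consonant is licensed; onsets are limited to one consonant).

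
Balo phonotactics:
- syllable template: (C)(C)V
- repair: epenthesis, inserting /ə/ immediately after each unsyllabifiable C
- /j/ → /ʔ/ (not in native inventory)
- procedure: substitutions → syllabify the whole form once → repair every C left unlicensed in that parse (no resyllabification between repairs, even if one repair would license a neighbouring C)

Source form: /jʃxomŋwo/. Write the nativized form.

ʔəʃxoməŋwo

Substitution: /j/ → /ʔ/, giving /ʔʃxomŋwo/.
Syllabifying with onset maximization leaves /ʔ/, /m/ stranded (no codas are permitted; onsets may contain at most 2 consonants).
Epenthesis after each stranded consonant: /ʔ/ → /ʔə/, /m/ → /mə/.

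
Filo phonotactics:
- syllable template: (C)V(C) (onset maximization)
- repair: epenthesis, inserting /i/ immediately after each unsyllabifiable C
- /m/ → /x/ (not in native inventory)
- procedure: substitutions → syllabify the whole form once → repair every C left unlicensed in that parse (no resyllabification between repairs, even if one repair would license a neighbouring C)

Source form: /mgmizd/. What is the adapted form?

Substitution: /m/ → /x/, giving /xgxizd/.
Under (C)V(C), the unsyllabifiable consonants are /x/, /g/, /d/ (at most one coda consonant is licensed; onsets are limited to one consonant).
Each unlicensed consonant becomes the onset of a new syllable: /x/ → /xi/, /g/ → /gi/, /d/ → /di/.

xigixizdi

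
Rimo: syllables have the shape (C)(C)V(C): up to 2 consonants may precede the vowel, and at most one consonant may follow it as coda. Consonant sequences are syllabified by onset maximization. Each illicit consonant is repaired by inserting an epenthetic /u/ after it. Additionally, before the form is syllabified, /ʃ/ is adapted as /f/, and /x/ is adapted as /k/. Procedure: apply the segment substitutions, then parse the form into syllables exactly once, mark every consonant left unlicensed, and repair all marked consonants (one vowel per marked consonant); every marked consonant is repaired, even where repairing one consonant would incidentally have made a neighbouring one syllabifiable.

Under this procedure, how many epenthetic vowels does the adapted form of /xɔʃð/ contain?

After substitution the input is /kɔfð/.
The unsyllabifiable consonants are /ð/; each receives one epenthetic vowel.

1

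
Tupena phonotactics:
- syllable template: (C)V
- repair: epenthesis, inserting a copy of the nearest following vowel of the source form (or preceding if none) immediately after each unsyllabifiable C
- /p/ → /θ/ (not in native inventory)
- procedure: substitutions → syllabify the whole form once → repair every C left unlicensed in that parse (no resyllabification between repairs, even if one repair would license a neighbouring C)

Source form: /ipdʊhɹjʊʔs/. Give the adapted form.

Substitution: /p/ → /θ/, giving /iθdʊhɹjʊʔs/.
Syllabifying with onset maximization leaves /θ/, /h/, /ɹ/, /ʔ/, /s/ stranded (no codas are permitted; onsets are limited to one consonant).
Inserting the epenthetic vowel yields /θ/ → /θʊ/, /h/ → /hʊ/, /ɹ/ → /ɹʊ/, /ʔ/ → /ʔʊ/, /s/ → /sʊ/.

iθʊdʊhʊɹʊjʊʔʊsʊ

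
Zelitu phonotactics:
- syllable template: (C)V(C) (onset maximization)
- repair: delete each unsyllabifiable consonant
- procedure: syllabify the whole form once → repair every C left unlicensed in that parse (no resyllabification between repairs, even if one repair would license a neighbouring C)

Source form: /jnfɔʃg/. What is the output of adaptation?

fɔʃ

Syllabifying with onset maximization leaves /j/, /n/, /g/ stranded (at most one coda consonant is licensed; onsets are limited to one consonant).
Deletion applies to /j/, /n/, /g/.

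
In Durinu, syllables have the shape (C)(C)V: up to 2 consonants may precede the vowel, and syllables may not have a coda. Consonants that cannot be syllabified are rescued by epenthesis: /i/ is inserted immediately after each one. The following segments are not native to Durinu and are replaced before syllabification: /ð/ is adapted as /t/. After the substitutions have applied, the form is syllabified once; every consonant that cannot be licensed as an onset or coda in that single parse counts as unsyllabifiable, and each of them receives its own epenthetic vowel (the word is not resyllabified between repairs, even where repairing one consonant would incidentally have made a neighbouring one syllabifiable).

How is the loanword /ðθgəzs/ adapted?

tiθgəzisi

Substitution: /ð/ → /t/, giving /tθgəzs/.
The consonants /t/, /z/, /s/ cannot be parsed into a legal (C)(C)V syllable (no codas are permitted; onsets may contain at most 2 consonants).
Inserting the epenthetic vowel yields /t/ → /ti/, /z/ → /zi/, /s/ → /si/.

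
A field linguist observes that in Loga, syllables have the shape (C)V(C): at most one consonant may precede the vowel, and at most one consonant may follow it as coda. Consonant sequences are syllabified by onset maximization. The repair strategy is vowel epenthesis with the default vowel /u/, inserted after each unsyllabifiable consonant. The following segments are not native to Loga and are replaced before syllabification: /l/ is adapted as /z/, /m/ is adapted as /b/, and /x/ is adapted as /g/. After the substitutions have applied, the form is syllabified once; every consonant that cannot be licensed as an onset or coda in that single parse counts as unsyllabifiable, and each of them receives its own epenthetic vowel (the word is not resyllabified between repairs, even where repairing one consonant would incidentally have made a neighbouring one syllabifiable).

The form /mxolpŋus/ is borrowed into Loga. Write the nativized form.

bugozpuŋus

Substitution: /m/ → /b/, /x/ → /g/, /l/ → /z/, giving /bgozpŋus/.
The consonants /b/, /p/ cannot be parsed into a legal (C)V(C) syllable (at most one coda consonant is licensed; onsets are limited to one consonant).
Inserting the epenthetic vowel yields /b/ → /bu/, /p/ → /pu/.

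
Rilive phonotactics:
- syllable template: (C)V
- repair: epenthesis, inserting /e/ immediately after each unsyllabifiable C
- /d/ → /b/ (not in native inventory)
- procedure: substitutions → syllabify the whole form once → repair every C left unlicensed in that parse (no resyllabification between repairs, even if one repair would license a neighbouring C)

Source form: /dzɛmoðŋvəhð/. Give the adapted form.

Substitution: /d/ → /b/, giving /bzɛmoðŋvəhð/.
Syllabifying with onset maximization leaves /b/, /ð/, /ŋ/, /h/, /ð/ stranded (no codas are permitted; onsets are limited to one consonant).
Inserting the epenthetic vowel yields /b/ → /be/, /ð/ → /ðe/, /ŋ/ → /ŋe/, /h/ → /he/, /ð/ → /ðe/.

bezɛmoðeŋevəheðe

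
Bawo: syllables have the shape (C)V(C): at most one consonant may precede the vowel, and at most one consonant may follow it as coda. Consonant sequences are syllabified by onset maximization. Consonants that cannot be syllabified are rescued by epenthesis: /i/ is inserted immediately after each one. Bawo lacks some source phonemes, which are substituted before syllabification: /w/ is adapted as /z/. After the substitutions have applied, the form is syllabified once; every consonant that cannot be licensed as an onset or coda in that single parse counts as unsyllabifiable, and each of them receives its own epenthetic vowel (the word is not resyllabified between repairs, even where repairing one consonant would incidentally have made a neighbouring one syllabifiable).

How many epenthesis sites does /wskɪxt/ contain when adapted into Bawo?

3

After substitution the input is /zskɪxt/.
The unsyllabifiable consonants are /z/, /s/, /t/; each receives one epenthetic vowel.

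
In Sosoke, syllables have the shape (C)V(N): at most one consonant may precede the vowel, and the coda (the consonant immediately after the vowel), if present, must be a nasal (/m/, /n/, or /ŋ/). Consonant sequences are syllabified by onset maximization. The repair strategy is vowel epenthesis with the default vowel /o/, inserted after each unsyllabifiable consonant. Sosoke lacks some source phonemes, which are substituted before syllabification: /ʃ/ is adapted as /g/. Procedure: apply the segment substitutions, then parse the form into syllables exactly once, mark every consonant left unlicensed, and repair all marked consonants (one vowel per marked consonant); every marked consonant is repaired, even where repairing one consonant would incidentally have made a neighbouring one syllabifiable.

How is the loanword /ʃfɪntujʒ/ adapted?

gofɪntujoʒo

Substitution: /ʃ/ → /g/, giving /gfɪntujʒ/.
The consonants /g/, /j/, /ʒ/ cannot be parsed into a legal (C)V(N) syllable (only a nasal (/m/, /n/, or /ŋ/) is licensed in coda position; onsets are limited to one consonant).
Epenthesis after each stranded consonant: /g/ → /go/, /j/ → /jo/, /ʒ/ → /ʒo/.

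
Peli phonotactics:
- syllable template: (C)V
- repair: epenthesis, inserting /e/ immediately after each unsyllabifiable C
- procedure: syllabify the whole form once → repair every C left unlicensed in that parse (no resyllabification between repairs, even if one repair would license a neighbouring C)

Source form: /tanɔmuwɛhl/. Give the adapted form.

The consonants /h/, /l/ cannot be parsed into a legal (C)V syllable (no codas are permitted; onsets are limited to one consonant).
Epenthesis after each stranded consonant: /h/ → /he/, /l/ → /le/.

tanɔmuwɛhele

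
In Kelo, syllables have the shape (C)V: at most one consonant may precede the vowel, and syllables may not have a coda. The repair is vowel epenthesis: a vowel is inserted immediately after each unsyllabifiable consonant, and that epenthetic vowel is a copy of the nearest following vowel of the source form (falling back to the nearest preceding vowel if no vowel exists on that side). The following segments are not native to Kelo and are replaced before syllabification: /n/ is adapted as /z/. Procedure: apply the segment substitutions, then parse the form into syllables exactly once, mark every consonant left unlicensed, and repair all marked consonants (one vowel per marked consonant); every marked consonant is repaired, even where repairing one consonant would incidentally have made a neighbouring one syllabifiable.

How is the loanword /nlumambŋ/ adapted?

zulumamabaŋa

Substitution: /n/ → /z/, giving /zlumambŋ/.
Under (C)V, the unsyllabifiable consonants are /z/, /m/, /b/, /ŋ/ (no codas are permitted; onsets are limited to one consonant).
Inserting the epenthetic vowel yields /z/ → /zu/, /m/ → /ma/, /b/ → /ba/, /ŋ/ → /ŋa/.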